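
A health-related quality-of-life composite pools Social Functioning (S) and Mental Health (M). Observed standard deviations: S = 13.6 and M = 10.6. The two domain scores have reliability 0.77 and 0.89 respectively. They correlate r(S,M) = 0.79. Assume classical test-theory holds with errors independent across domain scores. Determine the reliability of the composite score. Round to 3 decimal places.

0.895

Var(S+M) = 13.6² + 10.6² + 2·[13.6·10.6·0.79] = 297.32 + 227.773 = 525.093.
Under uncorrelated errors the observed covariances equal the true-score covariances, so only the own-variance terms attenuate.
True-score variance = [13.6²·0.77 + 10.6²·0.89] + 227.773 = 242.42 + 227.773 = 470.192.
Reliability = 470.192 / 525.093 = 0.895.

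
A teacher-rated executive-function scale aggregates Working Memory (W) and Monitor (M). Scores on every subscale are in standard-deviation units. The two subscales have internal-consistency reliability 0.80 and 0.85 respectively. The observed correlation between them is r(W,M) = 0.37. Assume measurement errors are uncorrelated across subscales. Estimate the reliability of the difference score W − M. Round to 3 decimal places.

0.722

Var(W−M) = 1 + 1 − 2·0.37 = 2 − 0.74 = 1.26.
With uncorrelated errors the cross-covariances are all true-score covariance, so they carry over unchanged; only the diagonal terms shrink to ρᵢσᵢ².
True-score variance = [0.80 + 0.85] − 0.74 = 1.65 − 0.74 = 0.91.
Reliability = 0.91 / 1.26 = 0.722.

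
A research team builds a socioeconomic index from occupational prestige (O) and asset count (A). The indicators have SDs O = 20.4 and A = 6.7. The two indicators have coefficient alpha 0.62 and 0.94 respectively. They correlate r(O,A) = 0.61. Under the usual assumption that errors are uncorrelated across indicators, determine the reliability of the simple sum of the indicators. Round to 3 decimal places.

Var(O+A) = 20.4² + 6.7² + 2·[20.4·6.7·0.61] = 461.05 + 166.75 = 627.8.
Because errors are independent across components, Cov(Tᵢ,Tⱼ) = Cov(Xᵢ,Xⱼ); the off-diagonal part of the true-score variance is the same as above.
True-score variance = [20.4²·0.62 + 6.7²·0.94] + 166.75 = 300.216 + 166.75 = 466.965.
Reliability = 466.965 / 627.8 = 0.744.

0.744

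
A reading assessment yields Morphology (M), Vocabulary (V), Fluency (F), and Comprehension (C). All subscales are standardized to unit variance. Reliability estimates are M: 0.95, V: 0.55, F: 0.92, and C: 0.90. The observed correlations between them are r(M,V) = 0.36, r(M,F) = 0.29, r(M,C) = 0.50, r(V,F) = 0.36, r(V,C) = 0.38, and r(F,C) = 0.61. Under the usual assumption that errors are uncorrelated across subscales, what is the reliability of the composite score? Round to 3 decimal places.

0.924

Var(M+V+F+C) = 4 + 2·[0.36 + 0.29 + 0.50 + 0.36 + 0.38 + 0.61] = 4 + 5 = 9.
With uncorrelated errors the cross-covariances are all true-score covariance, so they carry over unchanged; only the diagonal terms shrink to ρᵢσᵢ².
True-score variance = [0.95 + 0.55 + 0.92 + 0.90] + 5 = 3.32 + 5 = 8.32.
Reliability = 8.32 / 9 = 0.924.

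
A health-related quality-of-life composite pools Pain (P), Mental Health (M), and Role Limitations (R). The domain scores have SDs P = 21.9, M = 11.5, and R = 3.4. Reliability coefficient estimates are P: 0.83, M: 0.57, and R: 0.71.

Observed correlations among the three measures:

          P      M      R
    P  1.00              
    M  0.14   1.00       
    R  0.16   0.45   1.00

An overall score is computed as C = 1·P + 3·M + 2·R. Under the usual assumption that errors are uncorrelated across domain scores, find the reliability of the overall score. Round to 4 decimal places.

Var(C) = 21.9² + 3²·11.5² + 2²·3.4² + 2·[3·21.9·11.5·0.14 + 2·21.9·3.4·0.16 + 6·11.5·3.4·0.45] = 1716.1 + 470.348 = 2186.45.
Because errors are independent across components, Cov(Tᵢ,Tⱼ) = Cov(Xᵢ,Xⱼ); the off-diagonal part of the true-score variance is the same as above.
True-score variance = [21.9²·0.83 + 3²·11.5²·0.57 + 2²·3.4²·0.71] + 470.348 = 1109.35 + 470.348 = 1579.7.
Reliability = 1579.7 / 2186.45 = 0.7225.

0.7225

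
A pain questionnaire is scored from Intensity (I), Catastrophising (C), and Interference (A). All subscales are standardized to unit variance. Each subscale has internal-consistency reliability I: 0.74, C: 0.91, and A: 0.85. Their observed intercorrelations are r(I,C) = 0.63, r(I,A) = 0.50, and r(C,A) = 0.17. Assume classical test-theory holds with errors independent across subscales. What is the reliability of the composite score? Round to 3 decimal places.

0.911

Var(I+C+A) = 3 + 2·[0.63 + 0.50 + 0.17] = 3 + 2.6 = 5.6.
Under uncorrelated errors the observed covariances equal the true-score covariances, so only the own-variance terms attenuate.
True-score variance = [0.74 + 0.91 + 0.85] + 2.6 = 2.5 + 2.6 = 5.1.
Reliability = 5.1 / 5.6 = 0.911.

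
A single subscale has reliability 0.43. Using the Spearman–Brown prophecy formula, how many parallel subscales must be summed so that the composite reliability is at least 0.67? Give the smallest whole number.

3

k ≥ ρ*(1−ρ₁)/(ρ₁(1−ρ*)) = 0.67·0.57 / (0.43·0.33) = 2.691.
Smallest integer k = 3.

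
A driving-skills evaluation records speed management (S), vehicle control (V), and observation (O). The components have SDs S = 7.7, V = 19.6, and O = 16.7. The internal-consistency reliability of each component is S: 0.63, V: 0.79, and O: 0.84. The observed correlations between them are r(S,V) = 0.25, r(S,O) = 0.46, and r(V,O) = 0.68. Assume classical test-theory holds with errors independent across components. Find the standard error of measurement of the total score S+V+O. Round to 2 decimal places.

12.13

Var(total) = 722.34 + 638.918 = 1361.26.
True-score variance = 575.107 + 638.918 = 1214.02, so reliability = 0.8918.
Error variance = 1361.26 − 1214.02 = 147.233; SEM = √147.233 = 12.13.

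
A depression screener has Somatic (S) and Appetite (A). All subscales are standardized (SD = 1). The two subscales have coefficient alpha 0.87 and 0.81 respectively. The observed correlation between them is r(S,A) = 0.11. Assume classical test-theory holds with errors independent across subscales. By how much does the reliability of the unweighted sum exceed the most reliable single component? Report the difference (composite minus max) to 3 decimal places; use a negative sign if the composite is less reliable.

Var(sum) = 2 + 0.22 = 2.22; true-score variance = 1.68 + 0.22 = 1.9; composite reliability = 0.8559.
Max component reliability = 0.8700.
Difference = 0.8559 − 0.8700 = -0.014.

-0.014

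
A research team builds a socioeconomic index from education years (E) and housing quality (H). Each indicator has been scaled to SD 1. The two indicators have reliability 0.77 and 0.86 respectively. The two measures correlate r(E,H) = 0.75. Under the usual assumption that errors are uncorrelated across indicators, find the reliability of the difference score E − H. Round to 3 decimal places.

Var(E−H) = 1 + 1 − 2·0.75 = 2 − 1.5 = 0.5.
With uncorrelated errors the cross-covariances are all true-score covariance, so they carry over unchanged; only the diagonal terms shrink to ρᵢσᵢ².
True-score variance = [0.77 + 0.86] − 1.5 = 1.63 − 1.5 = 0.13.
Reliability = 0.13 / 0.5 = 0.260.

0.260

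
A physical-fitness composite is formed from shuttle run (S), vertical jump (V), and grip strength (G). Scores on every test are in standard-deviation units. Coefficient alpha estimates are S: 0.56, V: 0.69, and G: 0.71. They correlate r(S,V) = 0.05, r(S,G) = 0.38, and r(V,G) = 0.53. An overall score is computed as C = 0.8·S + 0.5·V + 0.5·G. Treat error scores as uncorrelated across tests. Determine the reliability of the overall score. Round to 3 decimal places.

Var(C) = 0.8² + 0.5² + 0.5² + 2·[0.4·0.05 + 0.4·0.38 + 0.25·0.53] = 1.14 + 0.609 = 1.749.
Under uncorrelated errors the observed covariances equal the true-score covariances, so only the own-variance terms attenuate.
True-score variance = [0.8²·0.56 + 0.5²·0.69 + 0.5²·0.71] + 0.609 = 0.7084 + 0.609 = 1.3174.
Reliability = 1.3174 / 1.749 = 0.753.

0.753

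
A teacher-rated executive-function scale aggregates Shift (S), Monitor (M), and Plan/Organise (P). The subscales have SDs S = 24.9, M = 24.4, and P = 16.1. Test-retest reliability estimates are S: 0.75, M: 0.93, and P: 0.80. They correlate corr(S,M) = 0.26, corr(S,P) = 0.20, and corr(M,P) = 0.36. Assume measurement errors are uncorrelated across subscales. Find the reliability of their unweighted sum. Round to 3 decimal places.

0.889

Var(S+M+P) = 24.9² + 24.4² + 16.1² + 2·[24.9·24.4·0.26 + 24.9·16.1·0.20 + 24.4·16.1·0.36] = 1474.58 + 759.132 = 2233.71.
Because errors are independent across components, Cov(Tᵢ,Tⱼ) = Cov(Xᵢ,Xⱼ); the off-diagonal part of the true-score variance is the same as above.
True-score variance = [24.9²·0.75 + 24.4²·0.93 + 16.1²·0.80] + 759.132 = 1226.06 + 759.132 = 1985.19.
Reliability = 1985.19 / 2233.71 = 0.889.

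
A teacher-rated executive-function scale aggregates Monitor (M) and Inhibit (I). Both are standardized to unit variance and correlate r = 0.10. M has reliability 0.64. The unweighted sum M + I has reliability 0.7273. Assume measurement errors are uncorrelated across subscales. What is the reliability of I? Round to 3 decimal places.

0.760

Var(M+I) = 2 + 2·0.10 = 2.200.
True-score variance = ρ_M + ρ_I + 2·0.10, so 0.7273 = (0.64 + ρ_I + 0.20) / 2.200.
ρ_I = 0.7273·2.200 − 0.64 − 0.20 = 0.760.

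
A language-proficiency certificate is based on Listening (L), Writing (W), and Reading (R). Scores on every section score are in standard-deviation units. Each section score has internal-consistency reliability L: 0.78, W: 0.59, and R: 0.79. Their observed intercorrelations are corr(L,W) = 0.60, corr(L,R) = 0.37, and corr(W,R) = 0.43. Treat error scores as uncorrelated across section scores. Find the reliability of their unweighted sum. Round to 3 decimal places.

0.855

Var(L+W+R) = 3 + 2·[0.60 + 0.37 + 0.43] = 3 + 2.8 = 5.8.
Under uncorrelated errors the observed covariances equal the true-score covariances, so only the own-variance terms attenuate.
True-score variance = [0.78 + 0.59 + 0.79] + 2.8 = 2.16 + 2.8 = 4.96.
Reliability = 4.96 / 5.8 = 0.855.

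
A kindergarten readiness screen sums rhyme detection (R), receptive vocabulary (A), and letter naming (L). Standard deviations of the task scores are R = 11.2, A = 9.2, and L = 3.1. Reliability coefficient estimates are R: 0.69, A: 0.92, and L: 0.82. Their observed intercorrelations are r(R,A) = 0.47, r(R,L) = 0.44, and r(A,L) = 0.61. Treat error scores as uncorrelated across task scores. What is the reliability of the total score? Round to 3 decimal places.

0.876

Var(R+A+L) = 11.2² + 9.2² + 3.1² + 2·[11.2·9.2·0.47 + 11.2·3.1·0.44 + 9.2·3.1·0.61] = 219.69 + 162.206 = 381.896.
Under uncorrelated errors the observed covariances equal the true-score covariances, so only the own-variance terms attenuate.
True-score variance = [11.2²·0.69 + 9.2²·0.92 + 3.1²·0.82] + 162.206 = 172.303 + 162.206 = 334.508.
Reliability = 334.508 / 381.896 = 0.876.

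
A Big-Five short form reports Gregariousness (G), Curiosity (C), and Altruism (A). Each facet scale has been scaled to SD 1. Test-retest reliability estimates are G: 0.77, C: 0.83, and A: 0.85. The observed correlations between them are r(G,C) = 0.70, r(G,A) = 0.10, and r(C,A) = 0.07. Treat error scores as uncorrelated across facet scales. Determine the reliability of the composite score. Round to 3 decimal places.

0.884

Var(G+C+A) = 3 + 2·[0.70 + 0.10 + 0.07] = 3 + 1.74 = 4.74.
With uncorrelated errors the cross-covariances are all true-score covariance, so they carry over unchanged; only the diagonal terms shrink to ρᵢσᵢ².
True-score variance = [0.77 + 0.83 + 0.85] + 1.74 = 2.45 + 1.74 = 4.19.
Reliability = 4.19 / 4.74 = 0.884.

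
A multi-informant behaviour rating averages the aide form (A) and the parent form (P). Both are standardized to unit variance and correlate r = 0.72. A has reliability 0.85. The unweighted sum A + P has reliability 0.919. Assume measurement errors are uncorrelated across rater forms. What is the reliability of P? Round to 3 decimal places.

Var(A+P) = 2 + 2·0.72 = 3.440.
True-score variance = ρ_A + ρ_P + 2·0.72, so 0.919 = (0.85 + ρ_P + 1.44) / 3.440.
ρ_P = 0.919·3.440 − 0.85 − 1.44 = 0.871.

0.871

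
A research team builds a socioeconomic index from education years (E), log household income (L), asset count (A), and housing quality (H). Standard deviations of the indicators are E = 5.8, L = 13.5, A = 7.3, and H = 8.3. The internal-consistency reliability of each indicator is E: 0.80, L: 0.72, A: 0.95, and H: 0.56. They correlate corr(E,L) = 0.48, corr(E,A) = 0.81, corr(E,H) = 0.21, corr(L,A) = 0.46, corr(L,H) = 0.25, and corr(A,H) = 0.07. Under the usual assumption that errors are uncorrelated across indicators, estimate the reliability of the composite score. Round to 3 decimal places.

0.862

Var(E+L+A+H) = 5.8² + 13.5² + 7.3² + 8.3² + 2·[5.8·13.5·0.48 + 5.8·7.3·0.81 + 5.8·8.3·0.21 + 13.5·7.3·0.46 + 13.5·8.3·0.25 + 7.3·8.3·0.07] = 338.07 + 319.151 = 657.221.
Because errors are independent across components, Cov(Tᵢ,Tⱼ) = Cov(Xᵢ,Xⱼ); the off-diagonal part of the true-score variance is the same as above.
True-score variance = [5.8²·0.80 + 13.5²·0.72 + 7.3²·0.95 + 8.3²·0.56] + 319.151 = 247.336 + 319.151 = 566.487.
Reliability = 566.487 / 657.221 = 0.862.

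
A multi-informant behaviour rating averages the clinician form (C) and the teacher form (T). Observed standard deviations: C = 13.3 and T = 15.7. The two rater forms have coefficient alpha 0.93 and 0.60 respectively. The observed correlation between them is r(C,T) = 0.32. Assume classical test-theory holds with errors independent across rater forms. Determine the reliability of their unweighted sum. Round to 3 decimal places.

Var(C+T) = 13.3² + 15.7² + 2·[13.3·15.7·0.32] = 423.38 + 133.638 = 557.018.
Under uncorrelated errors the observed covariances equal the true-score covariances, so only the own-variance terms attenuate.
True-score variance = [13.3²·0.93 + 15.7²·0.60] + 133.638 = 312.402 + 133.638 = 446.04.
Reliability = 446.04 / 557.018 = 0.801.

0.801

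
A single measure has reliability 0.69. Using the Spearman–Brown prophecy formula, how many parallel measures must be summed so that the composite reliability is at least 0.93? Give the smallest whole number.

6

k ≥ ρ*(1−ρ₁)/(ρ₁(1−ρ*)) = 0.93·0.31 / (0.69·0.07) = 5.969.
Smallest integer k = 6.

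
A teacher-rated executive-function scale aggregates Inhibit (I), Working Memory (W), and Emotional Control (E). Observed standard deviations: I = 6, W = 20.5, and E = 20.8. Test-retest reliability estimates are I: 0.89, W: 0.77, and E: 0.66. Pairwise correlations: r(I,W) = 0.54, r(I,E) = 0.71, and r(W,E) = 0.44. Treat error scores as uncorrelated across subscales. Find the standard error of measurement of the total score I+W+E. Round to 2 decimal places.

15.74

Var(total) = 888.89 + 685.288 = 1574.18.
True-score variance = 641.175 + 685.288 = 1326.46, so reliability = 0.8426.
Error variance = 1574.18 − 1326.46 = 247.715; SEM = √247.715 = 15.74.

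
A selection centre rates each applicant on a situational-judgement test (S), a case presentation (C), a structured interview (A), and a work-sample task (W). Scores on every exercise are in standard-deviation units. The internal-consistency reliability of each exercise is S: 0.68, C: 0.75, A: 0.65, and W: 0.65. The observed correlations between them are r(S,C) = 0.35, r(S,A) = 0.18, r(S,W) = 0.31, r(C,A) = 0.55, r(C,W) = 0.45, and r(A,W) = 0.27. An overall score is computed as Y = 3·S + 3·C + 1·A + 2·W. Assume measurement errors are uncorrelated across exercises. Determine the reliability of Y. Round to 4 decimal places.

Var(Y) = 3² + 3² + 1 + 2² + 2·[9·0.35 + 3·0.18 + 6·0.31 + 3·0.55 + 6·0.45 + 2·0.27] = 23 + 20.88 = 43.88.
Under uncorrelated errors the observed covariances equal the true-score covariances, so only the own-variance terms attenuate.
True-score variance = [3²·0.68 + 3²·0.75 + 0.65 + 2²·0.65] + 20.88 = 16.12 + 20.88 = 37.
Reliability = 37 / 43.88 = 0.8432.

0.8432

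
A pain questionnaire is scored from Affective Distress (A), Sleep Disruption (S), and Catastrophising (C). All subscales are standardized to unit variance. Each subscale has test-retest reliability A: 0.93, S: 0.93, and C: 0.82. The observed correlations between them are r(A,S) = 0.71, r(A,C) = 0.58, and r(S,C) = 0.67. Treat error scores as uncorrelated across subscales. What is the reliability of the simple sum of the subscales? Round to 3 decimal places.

0.954

Var(A+S+C) = 3 + 2·[0.71 + 0.58 + 0.67] = 3 + 3.92 = 6.92.
Because errors are independent across components, Cov(Tᵢ,Tⱼ) = Cov(Xᵢ,Xⱼ); the off-diagonal part of the true-score variance is the same as above.
True-score variance = [0.93 + 0.93 + 0.82] + 3.92 = 2.68 + 3.92 = 6.6.
Reliability = 6.6 / 6.92 = 0.954.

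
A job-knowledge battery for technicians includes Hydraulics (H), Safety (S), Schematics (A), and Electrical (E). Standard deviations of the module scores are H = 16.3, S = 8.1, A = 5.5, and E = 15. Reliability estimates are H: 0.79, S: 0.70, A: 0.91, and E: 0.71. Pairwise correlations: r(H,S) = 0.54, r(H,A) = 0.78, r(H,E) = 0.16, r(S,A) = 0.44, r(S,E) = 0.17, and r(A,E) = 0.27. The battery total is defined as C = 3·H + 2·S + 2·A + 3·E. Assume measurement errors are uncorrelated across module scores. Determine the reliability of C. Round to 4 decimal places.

0.8502

Var(C) = 3²·16.3² + 2²·8.1² + 2²·5.5² + 3²·15² + 2·[6·16.3·8.1·0.54 + 6·16.3·5.5·0.78 + 9·16.3·15·0.16 + 4·8.1·5.5·0.44 + 6·8.1·15·0.17 + 6·5.5·15·0.27] = 4799.65 + 3070.81 = 7870.46.
With uncorrelated errors the cross-covariances are all true-score covariance, so they carry over unchanged; only the diagonal terms shrink to ρᵢσᵢ².
True-score variance = [3²·16.3²·0.79 + 2²·8.1²·0.70 + 2²·5.5²·0.91 + 3²·15²·0.71] + 3070.81 = 3620.62 + 3070.81 = 6691.44.
Reliability = 6691.44 / 7870.46 = 0.8502.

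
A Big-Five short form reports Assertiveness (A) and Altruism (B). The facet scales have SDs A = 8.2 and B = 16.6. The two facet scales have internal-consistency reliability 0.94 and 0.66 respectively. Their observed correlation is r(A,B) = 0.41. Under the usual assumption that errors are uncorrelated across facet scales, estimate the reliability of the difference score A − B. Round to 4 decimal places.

0.5773

Var(A−B) = 8.2² + 16.6² − 2·8.2·16.6·0.41 = 342.8 − 111.618 = 231.182.
Because errors are independent across components, Cov(Tᵢ,Tⱼ) = Cov(Xᵢ,Xⱼ); the off-diagonal part of the true-score variance is the same as above.
True-score variance = [8.2²·0.94 + 16.6²·0.66] − 111.618 = 245.075 − 111.618 = 133.457.
Reliability = 133.457 / 231.182 = 0.5773.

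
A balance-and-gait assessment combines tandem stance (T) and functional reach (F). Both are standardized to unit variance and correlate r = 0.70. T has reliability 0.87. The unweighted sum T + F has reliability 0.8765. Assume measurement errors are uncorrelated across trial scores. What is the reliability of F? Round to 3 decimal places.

Var(T+F) = 2 + 2·0.70 = 3.400.
True-score variance = ρ_T + ρ_F + 2·0.70, so 0.8765 = (0.87 + ρ_F + 1.40) / 3.400.
ρ_F = 0.8765·3.400 − 0.87 − 1.40 = 0.710.

0.710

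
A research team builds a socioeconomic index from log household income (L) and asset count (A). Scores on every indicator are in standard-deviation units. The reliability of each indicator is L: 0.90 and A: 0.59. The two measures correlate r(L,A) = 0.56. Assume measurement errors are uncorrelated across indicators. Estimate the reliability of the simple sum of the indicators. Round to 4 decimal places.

Var(L+A) = 2 + 2·[0.56] = 2 + 1.12 = 3.12.
Because errors are independent across components, Cov(Tᵢ,Tⱼ) = Cov(Xᵢ,Xⱼ); the off-diagonal part of the true-score variance is the same as above.
True-score variance = [0.90 + 0.59] + 1.12 = 1.49 + 1.12 = 2.61.
Reliability = 2.61 / 3.12 = 0.8365.

0.8365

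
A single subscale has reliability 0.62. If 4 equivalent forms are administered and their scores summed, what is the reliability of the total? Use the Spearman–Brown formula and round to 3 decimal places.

0.867

ρ_k = kρ / (1 + (k−1)ρ) = 4·0.62 / (1 + 3·0.62) = 2.480 / 2.860 = 0.867.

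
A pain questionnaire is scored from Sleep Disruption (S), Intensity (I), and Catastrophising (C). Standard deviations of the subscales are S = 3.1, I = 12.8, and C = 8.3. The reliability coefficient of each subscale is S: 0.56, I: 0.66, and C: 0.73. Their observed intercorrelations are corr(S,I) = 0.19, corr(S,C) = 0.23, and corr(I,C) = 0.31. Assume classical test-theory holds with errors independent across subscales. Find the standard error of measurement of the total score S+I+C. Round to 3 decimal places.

Var(total) = 242.34 + 92.783 = 335.123.
True-score variance = 163.806 + 92.783 = 256.589, so reliability = 0.7657.
Error variance = 335.123 − 256.589 = 78.5343; SEM = √78.5343 = 8.862.

8.862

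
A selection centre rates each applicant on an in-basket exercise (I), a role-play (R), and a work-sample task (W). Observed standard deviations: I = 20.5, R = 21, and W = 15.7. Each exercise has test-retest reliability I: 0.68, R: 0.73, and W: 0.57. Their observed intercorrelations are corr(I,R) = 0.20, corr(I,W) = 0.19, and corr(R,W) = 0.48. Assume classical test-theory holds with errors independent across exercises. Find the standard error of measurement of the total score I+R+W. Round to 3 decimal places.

18.962

Var(total) = 1107.74 + 611.015 = 1718.76.
True-score variance = 748.199 + 611.015 = 1359.21, so reliability = 0.7908.
Error variance = 1718.76 − 1359.21 = 359.541; SEM = √359.541 = 18.962.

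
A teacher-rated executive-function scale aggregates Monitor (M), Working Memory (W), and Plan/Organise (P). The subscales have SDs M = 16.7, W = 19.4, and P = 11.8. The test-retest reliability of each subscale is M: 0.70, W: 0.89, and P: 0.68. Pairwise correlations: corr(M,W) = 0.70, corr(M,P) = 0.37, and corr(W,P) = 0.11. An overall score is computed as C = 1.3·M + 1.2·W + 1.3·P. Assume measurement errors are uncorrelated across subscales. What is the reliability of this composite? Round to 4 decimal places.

0.8789

Var(C) = 1.3²·16.7² + 1.2²·19.4² + 1.3²·11.8² + 2·[1.56·16.7·19.4·0.70 + 1.69·16.7·11.8·0.37 + 1.56·19.4·11.8·0.11] = 1248.6 + 1032.58 = 2281.18.
Under uncorrelated errors the observed covariances equal the true-score covariances, so only the own-variance terms attenuate.
True-score variance = [1.3²·16.7²·0.70 + 1.2²·19.4²·0.89 + 1.3²·11.8²·0.68] + 1032.58 = 972.284 + 1032.58 = 2004.87.
Reliability = 2004.87 / 2281.18 = 0.8789.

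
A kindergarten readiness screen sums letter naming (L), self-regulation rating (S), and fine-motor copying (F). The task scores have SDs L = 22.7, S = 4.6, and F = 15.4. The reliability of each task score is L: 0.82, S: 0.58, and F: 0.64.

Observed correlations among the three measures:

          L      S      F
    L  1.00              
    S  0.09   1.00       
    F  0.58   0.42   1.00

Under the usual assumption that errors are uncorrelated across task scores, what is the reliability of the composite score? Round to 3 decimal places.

0.851

Var(L+S+F) = 22.7² + 4.6² + 15.4² + 2·[22.7·4.6·0.09 + 22.7·15.4·0.58 + 4.6·15.4·0.42] = 773.61 + 483.814 = 1257.42.
With uncorrelated errors the cross-covariances are all true-score covariance, so they carry over unchanged; only the diagonal terms shrink to ρᵢσᵢ².
True-score variance = [22.7²·0.82 + 4.6²·0.58 + 15.4²·0.64] + 483.814 = 586.593 + 483.814 = 1070.41.
Reliability = 1070.41 / 1257.42 = 0.851.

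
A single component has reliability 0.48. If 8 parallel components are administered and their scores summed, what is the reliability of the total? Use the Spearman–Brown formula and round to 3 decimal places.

0.881

ρ_k = kρ / (1 + (k−1)ρ) = 8·0.48 / (1 + 7·0.48) = 3.840 / 4.360 = 0.881.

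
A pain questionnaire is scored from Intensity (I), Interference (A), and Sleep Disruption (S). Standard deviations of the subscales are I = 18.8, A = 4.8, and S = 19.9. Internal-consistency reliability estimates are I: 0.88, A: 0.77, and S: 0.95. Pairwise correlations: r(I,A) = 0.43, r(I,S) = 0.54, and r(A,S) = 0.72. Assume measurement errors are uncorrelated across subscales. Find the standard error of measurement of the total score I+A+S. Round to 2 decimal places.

8.22

Var(total) = 772.49 + 619.205 = 1391.69.
True-score variance = 704.977 + 619.205 = 1324.18, so reliability = 0.9515.
Error variance = 1391.69 − 1324.18 = 67.5125; SEM = √67.5125 = 8.22.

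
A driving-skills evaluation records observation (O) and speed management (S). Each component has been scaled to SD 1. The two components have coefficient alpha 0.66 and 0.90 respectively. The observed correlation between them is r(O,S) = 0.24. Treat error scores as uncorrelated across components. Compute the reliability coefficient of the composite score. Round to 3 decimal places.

0.823

Var(O+S) = 2 + 2·[0.24] = 2 + 0.48 = 2.48.
Because errors are independent across components, Cov(Tᵢ,Tⱼ) = Cov(Xᵢ,Xⱼ); the off-diagonal part of the true-score variance is the same as above.
True-score variance = [0.66 + 0.90] + 0.48 = 1.56 + 0.48 = 2.04.
Reliability = 2.04 / 2.48 = 0.823.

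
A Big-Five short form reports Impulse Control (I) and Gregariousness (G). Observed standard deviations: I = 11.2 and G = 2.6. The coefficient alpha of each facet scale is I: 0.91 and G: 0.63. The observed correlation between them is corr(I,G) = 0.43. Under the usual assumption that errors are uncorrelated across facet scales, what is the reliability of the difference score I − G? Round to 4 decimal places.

0.8713

Var(I−G) = 11.2² + 2.6² − 2·11.2·2.6·0.43 = 132.2 − 25.0432 = 107.157.
Under uncorrelated errors the observed covariances equal the true-score covariances, so only the own-variance terms attenuate.
True-score variance = [11.2²·0.91 + 2.6²·0.63] − 25.0432 = 118.409 − 25.0432 = 93.366.
Reliability = 93.366 / 107.157 = 0.8713.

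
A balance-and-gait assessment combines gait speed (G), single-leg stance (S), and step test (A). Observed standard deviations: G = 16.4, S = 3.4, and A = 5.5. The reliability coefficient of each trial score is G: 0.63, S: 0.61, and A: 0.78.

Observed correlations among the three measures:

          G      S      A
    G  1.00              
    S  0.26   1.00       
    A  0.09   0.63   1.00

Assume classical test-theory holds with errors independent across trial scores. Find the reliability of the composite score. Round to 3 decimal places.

0.708

Var(G+S+A) = 16.4² + 3.4² + 5.5² + 2·[16.4·3.4·0.26 + 16.4·5.5·0.09 + 3.4·5.5·0.63] = 310.77 + 68.7932 = 379.563.
With uncorrelated errors the cross-covariances are all true-score covariance, so they carry over unchanged; only the diagonal terms shrink to ρᵢσᵢ².
True-score variance = [16.4²·0.63 + 3.4²·0.61 + 5.5²·0.78] + 68.7932 = 200.091 + 68.7932 = 268.885.
Reliability = 268.885 / 379.563 = 0.708.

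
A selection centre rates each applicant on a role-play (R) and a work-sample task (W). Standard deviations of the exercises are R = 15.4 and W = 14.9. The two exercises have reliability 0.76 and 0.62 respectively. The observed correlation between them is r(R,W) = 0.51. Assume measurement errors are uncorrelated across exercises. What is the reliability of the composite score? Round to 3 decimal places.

Var(R+W) = 15.4² + 14.9² + 2·[15.4·14.9·0.51] = 459.17 + 234.049 = 693.219.
Under uncorrelated errors the observed covariances equal the true-score covariances, so only the own-variance terms attenuate.
True-score variance = [15.4²·0.76 + 14.9²·0.62] + 234.049 = 317.888 + 234.049 = 551.937.
Reliability = 551.937 / 693.219 = 0.796.

0.796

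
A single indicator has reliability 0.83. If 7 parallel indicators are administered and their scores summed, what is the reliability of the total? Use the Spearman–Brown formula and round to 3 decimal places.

0.972

ρ_k = kρ / (1 + (k−1)ρ) = 7·0.83 / (1 + 6·0.83) = 5.810 / 5.980 = 0.972.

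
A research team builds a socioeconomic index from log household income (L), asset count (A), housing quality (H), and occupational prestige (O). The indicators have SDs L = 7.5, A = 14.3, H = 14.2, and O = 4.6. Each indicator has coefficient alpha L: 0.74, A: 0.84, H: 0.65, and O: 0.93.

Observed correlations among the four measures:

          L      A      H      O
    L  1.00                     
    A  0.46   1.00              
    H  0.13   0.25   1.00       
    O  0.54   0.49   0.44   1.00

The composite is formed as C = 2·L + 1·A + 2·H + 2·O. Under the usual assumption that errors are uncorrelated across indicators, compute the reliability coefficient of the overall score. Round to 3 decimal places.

0.838

Var(C) = 2²·7.5² + 14.3² + 2²·14.2² + 2²·4.6² + 2·[2·7.5·14.3·0.46 + 4·7.5·14.2·0.13 + 4·7.5·4.6·0.54 + 2·14.3·14.2·0.25 + 2·14.3·4.6·0.49 + 4·14.2·4.6·0.44] = 1320.69 + 1019.06 = 2339.75.
With uncorrelated errors the cross-covariances are all true-score covariance, so they carry over unchanged; only the diagonal terms shrink to ρᵢσᵢ².
True-score variance = [2²·7.5²·0.74 + 14.3²·0.84 + 2²·14.2²·0.65 + 2²·4.6²·0.93] + 1019.06 = 941.251 + 1019.06 = 1960.31.
Reliability = 1960.31 / 2339.75 = 0.838.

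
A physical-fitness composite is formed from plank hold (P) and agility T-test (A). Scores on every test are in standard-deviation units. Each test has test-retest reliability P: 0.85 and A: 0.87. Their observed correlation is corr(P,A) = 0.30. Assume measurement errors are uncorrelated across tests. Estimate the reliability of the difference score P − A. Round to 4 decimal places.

0.8000

Var(P−A) = 1 + 1 − 2·0.30 = 2 − 0.6 = 1.4.
Under uncorrelated errors the observed covariances equal the true-score covariances, so only the own-variance terms attenuate.
True-score variance = [0.85 + 0.87] − 0.6 = 1.72 − 0.6 = 1.12.
Reliability = 1.12 / 1.4 = 0.8000.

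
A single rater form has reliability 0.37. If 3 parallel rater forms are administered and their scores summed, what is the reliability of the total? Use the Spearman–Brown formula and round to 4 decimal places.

ρ_k = kρ / (1 + (k−1)ρ) = 3·0.37 / (1 + 2·0.37) = 1.110 / 1.740 = 0.6379.

0.6379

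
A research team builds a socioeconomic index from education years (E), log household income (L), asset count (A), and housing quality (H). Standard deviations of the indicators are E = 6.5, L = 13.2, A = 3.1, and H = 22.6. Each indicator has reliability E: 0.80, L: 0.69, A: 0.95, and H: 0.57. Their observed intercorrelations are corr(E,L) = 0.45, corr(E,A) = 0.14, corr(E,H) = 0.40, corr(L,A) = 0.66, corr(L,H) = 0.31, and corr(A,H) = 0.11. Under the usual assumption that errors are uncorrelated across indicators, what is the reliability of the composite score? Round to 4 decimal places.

Var(E+L+A+H) = 6.5² + 13.2² + 3.1² + 22.6² + 2·[6.5·13.2·0.45 + 6.5·3.1·0.14 + 6.5·22.6·0.40 + 13.2·3.1·0.66 + 13.2·22.6·0.31 + 3.1·22.6·0.11] = 736.86 + 454.768 = 1191.63.
Under uncorrelated errors the observed covariances equal the true-score covariances, so only the own-variance terms attenuate.
True-score variance = [6.5²·0.80 + 13.2²·0.69 + 3.1²·0.95 + 22.6²·0.57] + 454.768 = 454.288 + 454.768 = 909.056.
Reliability = 909.056 / 1191.63 = 0.7629.

0.7629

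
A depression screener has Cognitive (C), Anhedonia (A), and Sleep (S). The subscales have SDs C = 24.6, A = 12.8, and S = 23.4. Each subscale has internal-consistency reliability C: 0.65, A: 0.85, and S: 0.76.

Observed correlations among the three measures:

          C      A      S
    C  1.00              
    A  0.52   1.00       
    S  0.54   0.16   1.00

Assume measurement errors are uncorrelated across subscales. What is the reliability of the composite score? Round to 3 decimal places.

Var(C+A+S) = 24.6² + 12.8² + 23.4² + 2·[24.6·12.8·0.52 + 24.6·23.4·0.54 + 12.8·23.4·0.16] = 1316.56 + 1045.01 = 2361.57.
With uncorrelated errors the cross-covariances are all true-score covariance, so they carry over unchanged; only the diagonal terms shrink to ρᵢσᵢ².
True-score variance = [24.6²·0.65 + 12.8²·0.85 + 23.4²·0.76] + 1045.01 = 948.764 + 1045.01 = 1993.78.
Reliability = 1993.78 / 2361.57 = 0.844.

0.844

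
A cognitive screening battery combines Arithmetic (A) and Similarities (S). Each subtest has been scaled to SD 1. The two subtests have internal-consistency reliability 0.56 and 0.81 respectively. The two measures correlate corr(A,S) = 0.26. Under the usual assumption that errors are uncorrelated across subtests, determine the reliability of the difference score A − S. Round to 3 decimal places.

Var(A−S) = 1 + 1 − 2·0.26 = 2 − 0.52 = 1.48.
Under uncorrelated errors the observed covariances equal the true-score covariances, so only the own-variance terms attenuate.
True-score variance = [0.56 + 0.81] − 0.52 = 1.37 − 0.52 = 0.85.
Reliability = 0.85 / 1.48 = 0.574.

0.574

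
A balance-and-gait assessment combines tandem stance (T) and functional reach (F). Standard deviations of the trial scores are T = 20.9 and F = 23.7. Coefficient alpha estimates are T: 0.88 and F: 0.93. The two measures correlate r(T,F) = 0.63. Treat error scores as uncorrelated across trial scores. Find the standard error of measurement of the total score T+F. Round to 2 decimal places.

Var(total) = 998.5 + 624.116 = 1622.62.
True-score variance = 906.764 + 624.116 = 1530.88, so reliability = 0.9435.
Error variance = 1622.62 − 1530.88 = 91.7355; SEM = √91.7355 = 9.58.

9.58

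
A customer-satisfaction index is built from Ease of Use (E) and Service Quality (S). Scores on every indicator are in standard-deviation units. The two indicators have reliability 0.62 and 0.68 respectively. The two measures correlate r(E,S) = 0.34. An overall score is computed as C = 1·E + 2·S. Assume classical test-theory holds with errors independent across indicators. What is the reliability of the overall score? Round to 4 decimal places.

0.7390

Var(C) = 1 + 2² + 2·[2·0.34] = 5 + 1.36 = 6.36.
With uncorrelated errors the cross-covariances are all true-score covariance, so they carry over unchanged; only the diagonal terms shrink to ρᵢσᵢ².
True-score variance = [0.62 + 2²·0.68] + 1.36 = 3.34 + 1.36 = 4.7.
Reliability = 4.7 / 6.36 = 0.7390.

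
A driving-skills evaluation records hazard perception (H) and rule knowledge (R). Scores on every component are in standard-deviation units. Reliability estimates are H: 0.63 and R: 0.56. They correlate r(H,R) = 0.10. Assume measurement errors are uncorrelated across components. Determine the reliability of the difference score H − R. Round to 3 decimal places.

0.550

Var(H−R) = 1 + 1 − 2·0.10 = 2 − 0.2 = 1.8.
Under uncorrelated errors the observed covariances equal the true-score covariances, so only the own-variance terms attenuate.
True-score variance = [0.63 + 0.56] − 0.2 = 1.19 − 0.2 = 0.99.
Reliability = 0.99 / 1.8 = 0.550.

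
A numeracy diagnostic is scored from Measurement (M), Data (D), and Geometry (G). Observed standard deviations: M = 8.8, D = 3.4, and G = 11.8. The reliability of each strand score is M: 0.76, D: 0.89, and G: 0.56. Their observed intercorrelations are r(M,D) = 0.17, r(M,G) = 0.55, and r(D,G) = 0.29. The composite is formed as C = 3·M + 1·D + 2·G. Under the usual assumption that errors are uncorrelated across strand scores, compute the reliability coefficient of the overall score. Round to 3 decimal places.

0.796

Var(C) = 3²·8.8² + 3.4² + 2²·11.8² + 2·[3·8.8·3.4·0.17 + 6·8.8·11.8·0.55 + 2·3.4·11.8·0.29] = 1265.48 + 762.402 = 2027.88.
With uncorrelated errors the cross-covariances are all true-score covariance, so they carry over unchanged; only the diagonal terms shrink to ρᵢσᵢ².
True-score variance = [3²·8.8²·0.76 + 3.4²·0.89 + 2²·11.8²·0.56] + 762.402 = 851.876 + 762.402 = 1614.28.
Reliability = 1614.28 / 2027.88 = 0.796.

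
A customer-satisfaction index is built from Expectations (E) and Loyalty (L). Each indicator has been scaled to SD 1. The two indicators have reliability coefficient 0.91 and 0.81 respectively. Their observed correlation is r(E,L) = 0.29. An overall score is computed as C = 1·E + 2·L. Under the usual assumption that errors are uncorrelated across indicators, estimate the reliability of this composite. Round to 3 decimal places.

0.862

Var(C) = 1 + 2² + 2·[2·0.29] = 5 + 1.16 = 6.16.
With uncorrelated errors the cross-covariances are all true-score covariance, so they carry over unchanged; only the diagonal terms shrink to ρᵢσᵢ².
True-score variance = [0.91 + 2²·0.81] + 1.16 = 4.15 + 1.16 = 5.31.
Reliability = 5.31 / 6.16 = 0.862.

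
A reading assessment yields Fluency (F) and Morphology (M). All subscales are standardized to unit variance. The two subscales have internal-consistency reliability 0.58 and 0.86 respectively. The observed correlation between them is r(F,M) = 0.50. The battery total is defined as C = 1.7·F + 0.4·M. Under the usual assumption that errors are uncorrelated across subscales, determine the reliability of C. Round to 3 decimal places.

Var(C) = 1.7² + 0.4² + 2·[0.68·0.50] = 3.05 + 0.68 = 3.73.
With uncorrelated errors the cross-covariances are all true-score covariance, so they carry over unchanged; only the diagonal terms shrink to ρᵢσᵢ².
True-score variance = [1.7²·0.58 + 0.4²·0.86] + 0.68 = 1.8138 + 0.68 = 2.4938.
Reliability = 2.4938 / 3.73 = 0.669.

0.669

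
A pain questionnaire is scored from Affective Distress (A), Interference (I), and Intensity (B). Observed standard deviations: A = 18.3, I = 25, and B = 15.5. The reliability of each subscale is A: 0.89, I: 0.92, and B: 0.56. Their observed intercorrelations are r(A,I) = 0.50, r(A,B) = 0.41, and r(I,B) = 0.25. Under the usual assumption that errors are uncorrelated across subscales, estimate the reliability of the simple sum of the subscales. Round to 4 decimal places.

Var(A+I+B) = 18.3² + 25² + 15.5² + 2·[18.3·25·0.50 + 18.3·15.5·0.41 + 25·15.5·0.25] = 1200.14 + 883.843 = 2083.98.
With uncorrelated errors the cross-covariances are all true-score covariance, so they carry over unchanged; only the diagonal terms shrink to ρᵢσᵢ².
True-score variance = [18.3²·0.89 + 25²·0.92 + 15.5²·0.56] + 883.843 = 1007.59 + 883.843 = 1891.44.
Reliability = 1891.44 / 2083.98 = 0.9076.

0.9076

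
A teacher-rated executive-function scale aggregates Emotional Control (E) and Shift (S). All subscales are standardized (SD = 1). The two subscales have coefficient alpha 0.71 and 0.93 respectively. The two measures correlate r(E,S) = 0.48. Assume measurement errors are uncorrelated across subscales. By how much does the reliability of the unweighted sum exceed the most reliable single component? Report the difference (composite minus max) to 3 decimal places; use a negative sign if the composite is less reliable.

Var(sum) = 2 + 0.96 = 2.96; true-score variance = 1.64 + 0.96 = 2.6; composite reliability = 0.8784.
Max component reliability = 0.9300.
Difference = 0.8784 − 0.9300 = -0.052.

-0.052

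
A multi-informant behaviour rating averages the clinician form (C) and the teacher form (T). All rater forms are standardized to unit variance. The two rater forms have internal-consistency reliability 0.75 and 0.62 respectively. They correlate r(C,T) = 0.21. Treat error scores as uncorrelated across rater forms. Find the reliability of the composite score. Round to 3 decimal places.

Var(C+T) = 2 + 2·[0.21] = 2 + 0.42 = 2.42.
Because errors are independent across components, Cov(Tᵢ,Tⱼ) = Cov(Xᵢ,Xⱼ); the off-diagonal part of the true-score variance is the same as above.
True-score variance = [0.75 + 0.62] + 0.42 = 1.37 + 0.42 = 1.79.
Reliability = 1.79 / 2.42 = 0.740.

0.740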